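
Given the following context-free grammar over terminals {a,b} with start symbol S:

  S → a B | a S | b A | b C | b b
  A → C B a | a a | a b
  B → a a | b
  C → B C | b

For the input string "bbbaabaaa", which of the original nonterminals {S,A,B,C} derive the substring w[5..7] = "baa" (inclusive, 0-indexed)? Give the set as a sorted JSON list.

CNF form of G:
  S -> T0 B | T0 S | T1 A | T1 C | T1 T1
  A -> C X2 | T0 T0 | T0 T1
  B -> T0 T0 | b
  C -> B C | b
  T0 -> a
  T1 -> b
  X2 -> B T0

Fill CYK table bottom-up (cells [i..j] with 5 ≤ i ≤ j ≤ 7 only):
  T[5,5] 'b' = {B,C,T1}  orig:{B,C}
  T[6,6] 'a' = {T0}  orig:{}
  T[7,7] 'a' = {T0}  orig:{}
  T[5,6] 'ba' = {X2}  orig:{}
  T[6,7] 'aa' = {A,B}
  T[5,7] 'baa' = {S}

Original NTs in T[5,7] deriving "baa": ["S"]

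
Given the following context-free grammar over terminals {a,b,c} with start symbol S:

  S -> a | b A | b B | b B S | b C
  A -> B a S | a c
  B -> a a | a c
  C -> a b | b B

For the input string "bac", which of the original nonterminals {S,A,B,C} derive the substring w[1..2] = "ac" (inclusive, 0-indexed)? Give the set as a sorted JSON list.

CNF form of G:
  S -> T2 A | T2 B | T2 C | T2 X4 | a
  A -> B X3 | T0 T1
  B -> T0 T0 | T0 T1
  C -> T0 T2 | T2 B
  T0 -> a
  T1 -> c
  T2 -> b
  X3 -> T0 S
  X4 -> B S

CYK table (by increasing span) — only the sub-triangle for w[1..2]:
  [1..1]={S,T0}  "a"  orig:{S}
  [2..2]={T1}  "c"  orig:{}
  [1..2]={A,B}  "ac"

Original NTs in T[1,2] deriving "ac": ["A", "B"]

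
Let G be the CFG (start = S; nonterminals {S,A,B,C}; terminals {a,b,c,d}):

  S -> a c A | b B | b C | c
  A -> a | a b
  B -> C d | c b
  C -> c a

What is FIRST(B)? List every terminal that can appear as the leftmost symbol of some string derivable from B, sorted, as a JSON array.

Compute FIRST by fixpoint:
pass 1:
  A via A→a: +{a}
  B via B→c b: +{c}
  C via C→c a: +{c}
  S via S→a c A: +{a}
  S via S→b B: +{b}
  S via S→c: +{c}
  S: {a,b,c}  A: {a}  B: {c}  C: {c}
pass 2: (stable)
  S: {a,b,c}  A: {a}  B: {c}  C: {c}

FIRST(B) = ["c"]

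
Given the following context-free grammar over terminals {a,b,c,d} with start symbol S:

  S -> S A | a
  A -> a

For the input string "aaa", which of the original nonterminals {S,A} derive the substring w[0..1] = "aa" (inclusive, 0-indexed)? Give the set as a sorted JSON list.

CNF form of G:
  S -> S A | a
  A -> a

CYK fill, restricted to cells inside w[0..1]:
  [0..0]={A,S}  "a"
  [1..1]={A,S}  "a"
  [0..1]={S}  "aa"

Original NTs in T[0,1] deriving "aa": ["S"]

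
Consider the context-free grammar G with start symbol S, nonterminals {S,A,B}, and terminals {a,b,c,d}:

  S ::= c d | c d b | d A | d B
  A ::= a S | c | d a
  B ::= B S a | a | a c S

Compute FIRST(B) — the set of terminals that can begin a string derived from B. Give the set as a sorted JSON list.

FIRST iteration:
round 1:
  A via A→a S: +{a}
  A via A→c: +{c}
  A via A→d a: +{d}
  B via B→a: +{a}
  S via S→c d: +{c}
  S via S→d A: +{d}
  S: {c,d}  A: {a,c,d}  B: {a}
round 2: (no change)
  S: {c,d}  A: {a,c,d}  B: {a}

FIRST(B) = ["a"]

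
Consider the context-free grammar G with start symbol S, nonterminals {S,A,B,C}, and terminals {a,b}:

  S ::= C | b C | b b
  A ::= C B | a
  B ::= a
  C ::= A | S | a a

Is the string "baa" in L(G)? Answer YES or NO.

CNF form of G:
  S -> C B | T0 T0 | T1 C | T1 T1 | a
  A -> C B | a
  B -> a
  C -> C B | T0 T0 | T1 C | T1 T1 | a
  T0 -> a
  T1 -> b

Fill CYK table bottom-up:
  [0..0]={T1}  "b"  orig:{}
  [1..1]={A,B,C,S,T0}  "a"  orig:{A,B,C,S}
  [2..2]={A,B,C,S,T0}  "a"  orig:{A,B,C,S}
  [0..1]={C,S}  "ba"
  [1..2]={A,C,S}  "aa"
  [0..2]={A,C,S}  "baa"

S ∈ T[0,2] ⇒ YES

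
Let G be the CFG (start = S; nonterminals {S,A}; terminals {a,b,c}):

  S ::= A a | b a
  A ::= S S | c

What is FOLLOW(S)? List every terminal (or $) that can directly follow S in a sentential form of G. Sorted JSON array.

Compute FIRST by fixpoint:
[1]
  A via A→c: +{c}
  S via S→A a: +{c}
  S via S→b a: +{b}
  FIRST(S)={b,c}  FIRST(A)={c}
[2]
  A via A→S S: +{b}
  FIRST(S)={b,c}  FIRST(A)={b,c}
[3] — fixpoint
  FIRST(S)={b,c}  FIRST(A)={b,c}

Compute FOLLOW by fixpoint:
seed FOLLOW(S) with $
[1]
  A→S S: FOLLOW(S) ⊇ FIRST(S) = {b,c}; new: +{b,c}
  S→A a: FOLLOW(A) ⊇ FIRST(a) = {a}; new: +{a}
  FOLLOW[S]={$,b,c}  FOLLOW[A]={a}
[2]
  A→S S: FOLLOW(S) ⊇ FOLLOW(A) ⊇ {a}; new: +{a}
  FOLLOW[S]={$,a,b,c}  FOLLOW[A]={a}
[3] (no change)
  FOLLOW[S]={$,a,b,c}  FOLLOW[A]={a}

FOLLOW(S) = ["$", "a", "b", "c"]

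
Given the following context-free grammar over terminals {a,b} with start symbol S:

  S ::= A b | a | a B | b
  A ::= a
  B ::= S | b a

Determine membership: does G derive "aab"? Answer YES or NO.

Convert to CNF:
  S -> A T0 | T1 B | a | b
  A -> a
  B -> A T0 | T0 T1 | T1 B | a | b
  T0 -> b
  T1 -> a

CYK table (by increasing span):
  cell(0,0) a: {A,B,S,T1}  orig:{A,B,S}
  cell(1,1) a: {A,B,S,T1}  orig:{A,B,S}
  cell(2,2) b: {B,S,T0}  orig:{B,S}
  cell(0,1) aa: {B,S}
  cell(1,2) ab: {B,S}
  cell(0,2) aab: {B,S}

S ∈ T[0,2] ⇒ YES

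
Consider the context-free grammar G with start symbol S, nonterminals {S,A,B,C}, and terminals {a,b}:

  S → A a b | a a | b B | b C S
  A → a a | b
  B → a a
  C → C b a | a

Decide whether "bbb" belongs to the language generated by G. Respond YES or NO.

CNF form of G:
  S -> A X3 | T0 T0 | T1 B | T1 X4
  A -> T0 T0 | b
  B -> T0 T0
  C -> C X2 | a
  T0 -> a
  T1 -> b
  X2 -> T1 T0
  X3 -> T0 T1
  X4 -> C S

CYK table (by increasing span):
  cell(0,0) b: {A,T1}  orig:{A}
  cell(1,1) b: {A,T1}  orig:{A}
  cell(2,2) b: {A,T1}  orig:{A}
  cell(0,1) bb: ∅
  cell(1,2) bb: ∅
  cell(0,2) bbb: ∅

S ∉ T[0,2] ⇒ NO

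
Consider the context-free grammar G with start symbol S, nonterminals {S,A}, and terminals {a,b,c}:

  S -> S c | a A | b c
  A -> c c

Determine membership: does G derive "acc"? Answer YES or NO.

CNF form of G:
  S -> S T0 | T1 A | T2 T0
  A -> T0 T0
  T0 -> c
  T1 -> a
  T2 -> b

CYK fill:
  cell(0,0) a: {T1}  orig:{}
  cell(1,1) c: {T0}  orig:{}
  cell(2,2) c: {T0}  orig:{}
  cell(0,1) ac: ∅
  cell(1,2) cc: {A}
  cell(0,2) acc: {S}

S ∈ T[0,2] ⇒ YES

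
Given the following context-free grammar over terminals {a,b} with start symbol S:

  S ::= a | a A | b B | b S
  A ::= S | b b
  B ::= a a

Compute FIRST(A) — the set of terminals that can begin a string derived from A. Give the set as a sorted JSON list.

Compute FIRST by fixpoint:
[1]
  A via A→b b: +{b}
  B via B→a a: +{a}
  S via S→a: +{a}
  S via S→b B: +{b}
  FIRST[S]={a,b}  FIRST[A]={b}  FIRST[B]={a}
[2]
  A via A→S: +{a}
  FIRST[S]={a,b}  FIRST[A]={a,b}  FIRST[B]={a}
[3] (stable)
  FIRST[S]={a,b}  FIRST[A]={a,b}  FIRST[B]={a}

FIRST(A) = ["a", "b"]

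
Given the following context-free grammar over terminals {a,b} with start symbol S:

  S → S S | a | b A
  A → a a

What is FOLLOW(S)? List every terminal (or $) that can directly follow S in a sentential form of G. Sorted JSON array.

FIRST iteration:
iter 1:
  A via A→a a: +{a}
  S via S→a: +{a}
  S via S→b A: +{b}
  FIRST(S)={a,b}  FIRST(A)={a}
iter 2: (stable)
  FIRST(S)={a,b}  FIRST(A)={a}

FOLLOW iteration:
seed FOLLOW(S) with $
[1]
  S→S S: FOLLOW(S) ⊇ FIRST(S) = {a,b}; new: +{a,b}
  S→b A: FOLLOW(A) ⊇ FOLLOW(S) ⊇ {$,a,b}; new: +{$,a,b}
  FOLLOW[S]={$,a,b}  FOLLOW[A]={$,a,b}
[2] (stable)
  FOLLOW[S]={$,a,b}  FOLLOW[A]={$,a,b}

FOLLOW(S) = ["$", "a", "b"]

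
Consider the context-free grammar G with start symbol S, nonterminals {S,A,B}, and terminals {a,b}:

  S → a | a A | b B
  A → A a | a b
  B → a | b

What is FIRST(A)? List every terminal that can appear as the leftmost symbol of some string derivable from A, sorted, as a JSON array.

FIRST sets, iterate to fixpoint:
iter 1:
  A via A→a b: +{a}
  B via B→a: +{a}
  B via B→b: +{b}
  S via S→a: +{a}
  S via S→b B: +{b}
  FIRST(S)={a,b}  FIRST(A)={a}  FIRST(B)={a,b}
iter 2: — fixpoint
  FIRST(S)={a,b}  FIRST(A)={a}  FIRST(B)={a,b}

FIRST(A) = ["a"]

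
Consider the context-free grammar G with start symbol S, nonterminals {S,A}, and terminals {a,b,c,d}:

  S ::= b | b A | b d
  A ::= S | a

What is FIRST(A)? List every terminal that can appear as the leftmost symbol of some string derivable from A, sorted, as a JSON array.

FIRST iteration:
pass 1:
  A via A→a: +{a}
  S via S→b: +{b}
  FIRST(S)={b}  FIRST(A)={a}
pass 2:
  A via A→S: +{b}
  FIRST(S)={b}  FIRST(A)={a,b}
pass 3: (stable)
  FIRST(S)={b}  FIRST(A)={a,b}

FIRST(A) = ["a", "b"]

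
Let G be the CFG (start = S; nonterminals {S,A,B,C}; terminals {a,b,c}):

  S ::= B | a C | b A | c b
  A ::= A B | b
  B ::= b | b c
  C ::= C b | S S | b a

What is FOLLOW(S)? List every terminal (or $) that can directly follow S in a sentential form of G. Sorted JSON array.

Compute FIRST by fixpoint:
iter 1:
  A via A→b: +{b}
  B via B→b: +{b}
  C via C→b a: +{b}
  S via S→B: +{b}
  S via S→a C: +{a}
  S via S→c b: +{c}
  FIRST(S)={a,b,c}  FIRST(A)={b}  FIRST(B)={b}  FIRST(C)={b}
iter 2:
  C via C→S S: +{a,c}
  FIRST(S)={a,b,c}  FIRST(A)={b}  FIRST(B)={b}  FIRST(C)={a,b,c}
iter 3: done
  FIRST(S)={a,b,c}  FIRST(A)={b}  FIRST(B)={b}  FIRST(C)={a,b,c}

FOLLOW iteration:
seed FOLLOW(S) with $
[1]
  A→A B: FOLLOW(A) ⊇ FIRST(B) = {b}; new: +{b}
  A→A B: FOLLOW(B) ⊇ FOLLOW(A) ⊇ {b}; new: +{b}
  C→C b: FOLLOW(C) ⊇ FIRST(b) = {b}; new: +{b}
  C→S S: FOLLOW(S) ⊇ FIRST(S) = {a,b,c}; new: +{a,b,c}
  S→B: FOLLOW(B) ⊇ FOLLOW(S) ⊇ {$,a,b,c}; new: +{$,a,c}
  S→a C: FOLLOW(C) ⊇ FOLLOW(S) ⊇ {$,a,b,c}; new: +{$,a,c}
  S→b A: FOLLOW(A) ⊇ FOLLOW(S) ⊇ {$,a,b,c}; new: +{$,a,c}
  FOLLOW[S]={$,a,b,c}  FOLLOW[A]={$,a,b,c}  FOLLOW[B]={$,a,b,c}  FOLLOW[C]={$,a,b,c}
[2] (stable)
  FOLLOW[S]={$,a,b,c}  FOLLOW[A]={$,a,b,c}  FOLLOW[B]={$,a,b,c}  FOLLOW[C]={$,a,b,c}

FOLLOW(S) = ["$", "a", "b", "c"]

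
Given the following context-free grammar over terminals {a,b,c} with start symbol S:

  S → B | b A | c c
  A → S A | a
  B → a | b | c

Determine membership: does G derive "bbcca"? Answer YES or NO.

CNF form of G:
  S -> T0 A | T1 T1 | a | b | c
  A -> S A | a
  B -> a | b | c
  T0 -> b
  T1 -> c

CYK table (by increasing span):
  [0..0]={B,S,T0}  "b"  orig:{B,S}
  [1..1]={B,S,T0}  "b"  orig:{B,S}
  [2..2]={B,S,T1}  "c"  orig:{B,S}
  [3..3]={B,S,T1}  "c"  orig:{B,S}
  [4..4]={A,B,S}  "a"
  [0..1]=∅  "bb"
  [1..2]=∅  "bc"
  [2..3]={S}  "cc"
  [3..4]={A}  "ca"
  [0..2]=∅  "bbc"
  [1..3]=∅  "bcc"
  [2..4]={A}  "cca"
  [0..3]=∅  "bbcc"
  [1..4]={A,S}  "bcca"
  [0..4]={A,S}  "bbcca"

S ∈ T[0,4] ⇒ YES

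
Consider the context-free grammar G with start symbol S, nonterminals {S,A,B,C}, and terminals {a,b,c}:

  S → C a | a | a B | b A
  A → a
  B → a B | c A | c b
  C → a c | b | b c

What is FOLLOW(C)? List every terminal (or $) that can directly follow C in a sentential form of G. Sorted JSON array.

FIRST sets, iterate to fixpoint:
[1]
  A via A→a: +{a}
  B via B→a B: +{a}
  B via B→c A: +{c}
  C via C→a c: +{a}
  C via C→b: +{b}
  S via S→C a: +{a,b}
  FIRST(S)={a,b}  FIRST(A)={a}  FIRST(B)={a,c}  FIRST(C)={a,b}
[2] (no change)
  FIRST(S)={a,b}  FIRST(A)={a}  FIRST(B)={a,c}  FIRST(C)={a,b}

FOLLOW iteration:
seed FOLLOW(S) with $
iter 1:
  S→C a: FOLLOW(C) ⊇ FIRST(a) = {a}; new: +{a}
  S→a B: FOLLOW(B) ⊇ FOLLOW(S) ⊇ {$}; new: +{$}
  S→b A: FOLLOW(A) ⊇ FOLLOW(S) ⊇ {$}; new: +{$}
  FOLLOW(S)={$}  FOLLOW(A)={$}  FOLLOW(B)={$}  FOLLOW(C)={a}
iter 2: done
  FOLLOW(S)={$}  FOLLOW(A)={$}  FOLLOW(B)={$}  FOLLOW(C)={a}

FOLLOW(C) = ["a"]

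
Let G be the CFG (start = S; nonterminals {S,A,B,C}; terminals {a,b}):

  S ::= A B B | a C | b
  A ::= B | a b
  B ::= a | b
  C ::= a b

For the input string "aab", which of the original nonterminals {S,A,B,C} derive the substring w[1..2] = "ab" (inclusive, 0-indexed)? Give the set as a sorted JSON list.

Convert to CNF:
  S -> A X2 | T0 C | b
  A -> T0 T1 | a | b
  B -> a | b
  C -> T0 T1
  T0 -> a
  T1 -> b
  X2 -> B B

CYK fill, restricted to cells inside w[1..2]:
  cell(1,1) a: {A,B,T0}  orig:{A,B}
  cell(2,2) b: {A,B,S,T1}  orig:{A,B,S}
  cell(1,2) ab: {A,C,X2}  orig:{A,C}

Original NTs in T[1,2] deriving "ab": ["A", "C"]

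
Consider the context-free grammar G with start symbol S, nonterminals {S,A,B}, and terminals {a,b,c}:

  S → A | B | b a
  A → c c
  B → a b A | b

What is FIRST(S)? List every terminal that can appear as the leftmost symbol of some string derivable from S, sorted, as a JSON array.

FIRST iteration:
round 1:
  A via A→c c: +{c}
  B via B→a b A: +{a}
  B via B→b: +{b}
  S via S→A: +{c}
  S via S→B: +{a,b}
  FIRST[S]={a,b,c}  FIRST[A]={c}  FIRST[B]={a,b}
round 2: (stable)
  FIRST[S]={a,b,c}  FIRST[A]={c}  FIRST[B]={a,b}

FIRST(S) = ["a", "b", "c"]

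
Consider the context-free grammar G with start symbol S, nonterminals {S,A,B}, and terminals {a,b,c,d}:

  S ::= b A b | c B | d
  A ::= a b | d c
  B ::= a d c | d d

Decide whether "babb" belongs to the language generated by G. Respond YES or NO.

Convert to CNF:
  S -> T1 X5 | T3 B | d
  A -> T0 T1 | T2 T3
  B -> T0 X4 | T2 T2
  T0 -> a
  T1 -> b
  T2 -> d
  T3 -> c
  X4 -> T2 T3
  X5 -> A T1

Fill CYK table bottom-up:
  [0..0]={T1}  "b"  orig:{}
  [1..1]={T0}  "a"  orig:{}
  [2..2]={T1}  "b"  orig:{}
  [3..3]={T1}  "b"  orig:{}
  [0..1]=∅  "ba"
  [1..2]={A}  "ab"
  [2..3]=∅  "bb"
  [0..2]=∅  "bab"
  [1..3]={X5}  "abb"  orig:{}
  [0..3]={S}  "babb"

S ∈ T[0,3] ⇒ YES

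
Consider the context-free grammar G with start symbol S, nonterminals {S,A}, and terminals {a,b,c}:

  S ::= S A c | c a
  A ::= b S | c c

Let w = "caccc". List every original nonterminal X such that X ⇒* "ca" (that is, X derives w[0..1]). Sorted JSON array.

Convert to CNF:
  S -> S X3 | T1 T2
  A -> T0 S | T1 T1
  T0 -> b
  T1 -> c
  T2 -> a
  X3 -> A T1

Fill CYK table bottom-up (cells [i..j] with 0 ≤ i ≤ j ≤ 1 only):
  cell(0,0) c: {T1}  orig:{}
  cell(1,1) a: {T2}  orig:{}
  cell(0,1) ca: {S}

Original NTs in T[0,1] deriving "ca": ["S"]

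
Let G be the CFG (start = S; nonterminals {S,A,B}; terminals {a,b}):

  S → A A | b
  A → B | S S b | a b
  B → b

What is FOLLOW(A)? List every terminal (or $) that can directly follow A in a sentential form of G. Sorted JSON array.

FIRST sets, iterate to fixpoint:
round 1:
  A via A→a b: +{a}
  B via B→b: +{b}
  S via S→A A: +{a}
  S via S→b: +{b}
  S: {a,b}  A: {a}  B: {b}
round 2:
  A via A→B: +{b}
  S: {a,b}  A: {a,b}  B: {b}
round 3: done
  S: {a,b}  A: {a,b}  B: {b}

Compute FOLLOW by fixpoint:
initialize: $ ∈ FOLLOW(S)
pass 1:
  A→S S b: FOLLOW(S) ⊇ FIRST(S) = {a,b}; new: +{a,b}
  S→A A: FOLLOW(A) ⊇ FIRST(A) = {a,b}; new: +{a,b}
  S→A A: FOLLOW(A) ⊇ FOLLOW(S) ⊇ {$,a,b}; new: +{$}
  FOLLOW(S)={$,a,b}  FOLLOW(A)={$,a,b}  FOLLOW(B)={}
pass 2:
  A→B: FOLLOW(B) ⊇ FOLLOW(A) ⊇ {$,a,b}; new: +{$,a,b}
  FOLLOW(S)={$,a,b}  FOLLOW(A)={$,a,b}  FOLLOW(B)={$,a,b}
pass 3: done
  FOLLOW(S)={$,a,b}  FOLLOW(A)={$,a,b}  FOLLOW(B)={$,a,b}

FOLLOW(A) = ["$", "a", "b"]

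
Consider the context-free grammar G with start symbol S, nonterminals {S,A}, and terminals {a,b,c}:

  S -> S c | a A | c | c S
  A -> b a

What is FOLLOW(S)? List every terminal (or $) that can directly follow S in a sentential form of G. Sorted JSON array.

FIRST sets, iterate to fixpoint:
round 1:
  A via A→b a: +{b}
  S via S→a A: +{a}
  S via S→c: +{c}
  FIRST(S)={a,c}  FIRST(A)={b}
round 2: — fixpoint
  FIRST(S)={a,c}  FIRST(A)={b}

FOLLOW sets:
initialize: $ ∈ FOLLOW(S)
iter 1:
  S→S c: FOLLOW(S) ⊇ FIRST(c) = {c}; new: +{c}
  S→a A: FOLLOW(A) ⊇ FOLLOW(S) ⊇ {$,c}; new: +{$,c}
  FOLLOW[S]={$,c}  FOLLOW[A]={$,c}
iter 2: done
  FOLLOW[S]={$,c}  FOLLOW[A]={$,c}

FOLLOW(S) = ["$", "c"]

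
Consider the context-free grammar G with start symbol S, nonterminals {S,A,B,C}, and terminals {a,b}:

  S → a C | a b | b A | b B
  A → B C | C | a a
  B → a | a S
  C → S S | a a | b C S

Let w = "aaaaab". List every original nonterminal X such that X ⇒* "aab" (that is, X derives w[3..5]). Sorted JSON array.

CNF form of G:
  S -> T0 C | T0 T1 | T1 A | T1 B
  A -> B C | S S | T0 T0 | T1 X2
  B -> T0 S | a
  C -> S S | T0 T0 | T1 X3
  T0 -> a
  T1 -> b
  X2 -> C S
  X3 -> C S

CYK table (by increasing span) — only the sub-triangle for w[3..5]:
  [3..3]={B,T0}  "a"  orig:{B}
  [4..4]={B,T0}  "a"  orig:{B}
  [5..5]={T1}  "b"  orig:{}
  [3..4]={A,C}  "aa"
  [4..5]={S}  "ab"
  [3..5]={B}  "aab"

Original NTs in T[3,5] deriving "aab": ["B"]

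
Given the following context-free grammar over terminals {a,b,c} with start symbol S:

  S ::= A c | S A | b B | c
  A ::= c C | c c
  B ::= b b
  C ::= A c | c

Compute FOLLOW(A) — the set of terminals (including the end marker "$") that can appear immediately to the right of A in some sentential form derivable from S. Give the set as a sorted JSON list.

FIRST sets, iterate to fixpoint:
iter 1:
  A via A→c C: +{c}
  B via B→b b: +{b}
  C via C→A c: +{c}
  S via S→A c: +{c}
  S via S→b B: +{b}
  FIRST(S)={b,c}  FIRST(A)={c}  FIRST(B)={b}  FIRST(C)={c}
iter 2: (stable)
  FIRST(S)={b,c}  FIRST(A)={c}  FIRST(B)={b}  FIRST(C)={c}

FOLLOW iteration:
initialize: $ ∈ FOLLOW(S)
iter 1:
  C→A c: FOLLOW(A) ⊇ FIRST(c) = {c}; new: +{c}
  S→S A: FOLLOW(S) ⊇ FIRST(A) = {c}; new: +{c}
  S→S A: FOLLOW(A) ⊇ FOLLOW(S) ⊇ {$,c}; new: +{$}
  S→b B: FOLLOW(B) ⊇ FOLLOW(S) ⊇ {$,c}; new: +{$,c}
  S: {$,c}  A: {$,c}  B: {$,c}  C: {}
iter 2:
  A→c C: FOLLOW(C) ⊇ FOLLOW(A) ⊇ {$,c}; new: +{$,c}
  S: {$,c}  A: {$,c}  B: {$,c}  C: {$,c}
iter 3: done
  S: {$,c}  A: {$,c}  B: {$,c}  C: {$,c}

FOLLOW(A) = ["$", "c"]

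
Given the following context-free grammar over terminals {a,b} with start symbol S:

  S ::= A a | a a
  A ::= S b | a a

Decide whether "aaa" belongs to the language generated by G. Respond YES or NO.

CNF form of G:
  S -> A T1 | T1 T1
  A -> S T0 | T1 T1
  T0 -> b
  T1 -> a

CYK fill:
  [0..0]={T1}  "a"  orig:{}
  [1..1]={T1}  "a"  orig:{}
  [2..2]={T1}  "a"  orig:{}
  [0..1]={A,S}  "aa"
  [1..2]={A,S}  "aa"
  [0..2]={S}  "aaa"

S ∈ T[0,2] ⇒ YES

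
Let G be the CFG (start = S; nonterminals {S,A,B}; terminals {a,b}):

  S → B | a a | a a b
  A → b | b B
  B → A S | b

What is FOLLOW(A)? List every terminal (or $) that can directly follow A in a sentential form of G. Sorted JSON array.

FIRST sets, iterate to fixpoint:
round 1:
  A via A→b: +{b}
  B via B→A S: +{b}
  S via S→B: +{b}
  S via S→a a: +{a}
  S: {a,b}  A: {b}  B: {b}
round 2: — fixpoint
  S: {a,b}  A: {b}  B: {b}

FOLLOW iteration:
FOLLOW(S) := {$}
pass 1:
  B→A S: FOLLOW(A) ⊇ FIRST(S) = {a,b}; new: +{a,b}
  S→B: FOLLOW(B) ⊇ FOLLOW(S) ⊇ {$}; new: +{$}
  FOLLOW(S)={$}  FOLLOW(A)={a,b}  FOLLOW(B)={$}
pass 2:
  A→b B: FOLLOW(B) ⊇ FOLLOW(A) ⊇ {a,b}; new: +{a,b}
  B→A S: FOLLOW(S) ⊇ FOLLOW(B) ⊇ {$,a,b}; new: +{a,b}
  FOLLOW(S)={$,a,b}  FOLLOW(A)={a,b}  FOLLOW(B)={$,a,b}
pass 3: done
  FOLLOW(S)={$,a,b}  FOLLOW(A)={a,b}  FOLLOW(B)={$,a,b}

FOLLOW(A) = ["a", "b"]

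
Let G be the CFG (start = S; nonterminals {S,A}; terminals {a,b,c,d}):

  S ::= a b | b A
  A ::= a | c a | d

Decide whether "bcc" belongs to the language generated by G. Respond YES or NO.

Convert to CNF:
  S -> T1 T2 | T2 A
  A -> T0 T1 | a | d
  T0 -> c
  T1 -> a
  T2 -> b

CYK table (by increasing span):
  [0..0]={T2}  "b"  orig:{}
  [1..1]={T0}  "c"  orig:{}
  [2..2]={T0}  "c"  orig:{}
  [0..1]=∅  "bc"
  [1..2]=∅  "cc"
  [0..2]=∅  "bcc"

S ∉ T[0,2] ⇒ NO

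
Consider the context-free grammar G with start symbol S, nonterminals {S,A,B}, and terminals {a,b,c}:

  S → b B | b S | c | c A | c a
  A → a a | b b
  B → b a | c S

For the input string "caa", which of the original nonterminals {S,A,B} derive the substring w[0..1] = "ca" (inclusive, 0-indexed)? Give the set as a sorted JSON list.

CNF form of G:
  S -> T1 B | T1 S | T2 A | T2 T0 | c
  A -> T0 T0 | T1 T1
  B -> T1 T0 | T2 S
  T0 -> a
  T1 -> b
  T2 -> c

CYK fill — only the sub-triangle for w[0..1]:
  cell(0,0) c: {S,T2}  orig:{S}
  cell(1,1) a: {T0}  orig:{}
  cell(0,1) ca: {S}

Original NTs in T[0,1] deriving "ca": ["S"]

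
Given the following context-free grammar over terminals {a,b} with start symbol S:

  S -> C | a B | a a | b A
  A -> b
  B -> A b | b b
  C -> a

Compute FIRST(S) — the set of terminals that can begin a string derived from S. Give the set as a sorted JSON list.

FIRST iteration:
iter 1:
  A via A→b: +{b}
  B via B→A b: +{b}
  C via C→a: +{a}
  S via S→C: +{a}
  S via S→b A: +{b}
  FIRST(S)={a,b}  FIRST(A)={b}  FIRST(B)={b}  FIRST(C)={a}
iter 2: — fixpoint
  FIRST(S)={a,b}  FIRST(A)={b}  FIRST(B)={b}  FIRST(C)={a}

FIRST(S) = ["a", "b"]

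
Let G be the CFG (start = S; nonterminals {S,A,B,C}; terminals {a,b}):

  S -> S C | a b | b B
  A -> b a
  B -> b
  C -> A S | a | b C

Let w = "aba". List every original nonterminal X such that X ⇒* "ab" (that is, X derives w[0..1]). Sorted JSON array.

CNF form of G:
  S -> S C | T0 B | T1 T0
  A -> T0 T1
  B -> b
  C -> A S | T0 C | a
  T0 -> b
  T1 -> a

Fill CYK table bottom-up (cells [i..j] with 0 ≤ i ≤ j ≤ 1 only):
  [0..0]={C,T1}  "a"  orig:{C}
  [1..1]={B,T0}  "b"  orig:{B}
  [0..1]={S}  "ab"

Original NTs in T[0,1] deriving "ab": ["S"]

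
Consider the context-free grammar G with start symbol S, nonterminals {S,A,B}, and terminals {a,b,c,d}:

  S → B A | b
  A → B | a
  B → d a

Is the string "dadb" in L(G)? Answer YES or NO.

Convert to CNF:
  S -> B A | b
  A -> T0 T1 | a
  B -> T0 T1
  T0 -> d
  T1 -> a

Fill CYK table bottom-up:
  cell(0,0) d: {T0}  orig:{}
  cell(1,1) a: {A,T1}  orig:{A}
  cell(2,2) d: {T0}  orig:{}
  cell(3,3) b: {S}
  cell(0,1) da: {A,B}
  cell(1,2) ad: ∅
  cell(2,3) db: ∅
  cell(0,2) dad: ∅
  cell(1,3) adb: ∅
  cell(0,3) dadb: ∅

S ∉ T[0,3] ⇒ NO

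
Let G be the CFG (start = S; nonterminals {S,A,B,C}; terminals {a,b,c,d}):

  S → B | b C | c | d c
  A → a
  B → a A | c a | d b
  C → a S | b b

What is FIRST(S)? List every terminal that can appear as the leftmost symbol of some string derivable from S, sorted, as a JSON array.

Compute FIRST by fixpoint:
[1]
  A via A→a: +{a}
  B via B→a A: +{a}
  B via B→c a: +{c}
  B via B→d b: +{d}
  C via C→a S: +{a}
  C via C→b b: +{b}
  S via S→B: +{a,c,d}
  S via S→b C: +{b}
  S: {a,b,c,d}  A: {a}  B: {a,c,d}  C: {a,b}
[2] — fixpoint
  S: {a,b,c,d}  A: {a}  B: {a,c,d}  C: {a,b}

FIRST(S) = ["a", "b", "c", "d"]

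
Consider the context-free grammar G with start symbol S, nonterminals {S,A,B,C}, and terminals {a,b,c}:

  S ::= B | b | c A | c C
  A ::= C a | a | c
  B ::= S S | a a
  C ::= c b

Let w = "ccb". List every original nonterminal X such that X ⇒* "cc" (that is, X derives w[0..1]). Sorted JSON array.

Convert to CNF:
  S -> S S | T0 T0 | T1 A | T1 C | b
  A -> C T0 | a | c
  B -> S S | T0 T0
  C -> T1 T2
  T0 -> a
  T1 -> c
  T2 -> b

Fill CYK table bottom-up (cells [i..j] with 0 ≤ i ≤ j ≤ 1 only):
  [0..0]={A,T1}  "c"  orig:{A}
  [1..1]={A,T1}  "c"  orig:{A}
  [0..1]={S}  "cc"

Original NTs in T[0,1] deriving "cc": ["S"]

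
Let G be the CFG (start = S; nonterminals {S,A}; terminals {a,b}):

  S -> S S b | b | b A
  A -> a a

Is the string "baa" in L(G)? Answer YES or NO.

Convert to CNF:
  S -> S X2 | T1 A | b
  A -> T0 T0
  T0 -> a
  T1 -> b
  X2 -> S T1

CYK fill:
  [0..0]={S,T1}  "b"  orig:{S}
  [1..1]={T0}  "a"  orig:{}
  [2..2]={T0}  "a"  orig:{}
  [0..1]=∅  "ba"
  [1..2]={A}  "aa"
  [0..2]={S}  "baa"

S ∈ T[0,2] ⇒ YES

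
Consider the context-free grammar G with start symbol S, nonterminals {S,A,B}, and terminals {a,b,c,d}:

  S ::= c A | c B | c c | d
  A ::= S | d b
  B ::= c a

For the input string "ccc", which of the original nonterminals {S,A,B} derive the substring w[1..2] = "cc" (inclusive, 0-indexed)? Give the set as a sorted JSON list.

CNF form of G:
  S -> T0 A | T0 B | T0 T0 | d
  A -> T0 A | T0 B | T0 T0 | T1 T2 | d
  B -> T0 T3
  T0 -> c
  T1 -> d
  T2 -> b
  T3 -> a

CYK table (by increasing span), restricted to cells inside w[1..2]:
  [1..1]={T0}  "c"  orig:{}
  [2..2]={T0}  "c"  orig:{}
  [1..2]={A,S}  "cc"

Original NTs in T[1,2] deriving "cc": ["A", "S"]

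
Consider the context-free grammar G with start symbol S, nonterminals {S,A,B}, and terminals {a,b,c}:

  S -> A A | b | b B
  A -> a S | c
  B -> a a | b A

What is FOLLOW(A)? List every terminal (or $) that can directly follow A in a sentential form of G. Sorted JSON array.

FIRST sets, iterate to fixpoint:
round 1:
  A via A→a S: +{a}
  A via A→c: +{c}
  B via B→a a: +{a}
  B via B→b A: +{b}
  S via S→A A: +{a,c}
  S via S→b: +{b}
  FIRST(S)={a,b,c}  FIRST(A)={a,c}  FIRST(B)={a,b}
round 2: (no change)
  FIRST(S)={a,b,c}  FIRST(A)={a,c}  FIRST(B)={a,b}

FOLLOW sets:
FOLLOW(S) := {$}
round 1:
  S→A A: FOLLOW(A) ⊇ FIRST(A) = {a,c}; new: +{a,c}
  S→A A: FOLLOW(A) ⊇ FOLLOW(S) ⊇ {$}; new: +{$}
  S→b B: FOLLOW(B) ⊇ FOLLOW(S) ⊇ {$}; new: +{$}
  S: {$}  A: {$,a,c}  B: {$}
round 2:
  A→a S: FOLLOW(S) ⊇ FOLLOW(A) ⊇ {$,a,c}; new: +{a,c}
  S→b B: FOLLOW(B) ⊇ FOLLOW(S) ⊇ {$,a,c}; new: +{a,c}
  S: {$,a,c}  A: {$,a,c}  B: {$,a,c}
round 3: (no change)
  S: {$,a,c}  A: {$,a,c}  B: {$,a,c}

FOLLOW(A) = ["$", "a", "c"]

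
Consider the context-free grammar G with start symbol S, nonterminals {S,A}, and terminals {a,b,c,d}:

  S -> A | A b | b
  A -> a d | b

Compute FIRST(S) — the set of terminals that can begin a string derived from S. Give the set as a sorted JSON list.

FIRST sets, iterate to fixpoint:
round 1:
  A via A→a d: +{a}
  A via A→b: +{b}
  S via S→A: +{a,b}
  S: {a,b}  A: {a,b}
round 2: — fixpoint
  S: {a,b}  A: {a,b}

FIRST(S) = ["a", "b"]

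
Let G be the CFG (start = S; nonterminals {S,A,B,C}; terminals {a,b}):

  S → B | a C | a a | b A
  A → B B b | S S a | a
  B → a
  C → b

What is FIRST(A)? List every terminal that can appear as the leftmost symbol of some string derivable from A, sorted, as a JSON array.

FIRST sets, iterate to fixpoint:
round 1:
  A via A→a: +{a}
  B via B→a: +{a}
  C via C→b: +{b}
  S via S→B: +{a}
  S via S→b A: +{b}
  FIRST[S]={a,b}  FIRST[A]={a}  FIRST[B]={a}  FIRST[C]={b}
round 2:
  A via A→S S a: +{b}
  FIRST[S]={a,b}  FIRST[A]={a,b}  FIRST[B]={a}  FIRST[C]={b}
round 3: (stable)
  FIRST[S]={a,b}  FIRST[A]={a,b}  FIRST[B]={a}  FIRST[C]={b}

FIRST(A) = ["a", "b"]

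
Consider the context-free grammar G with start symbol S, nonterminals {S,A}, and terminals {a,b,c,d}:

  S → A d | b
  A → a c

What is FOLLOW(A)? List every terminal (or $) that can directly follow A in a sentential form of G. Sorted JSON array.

FIRST sets, iterate to fixpoint:
iter 1:
  A via A→a c: +{a}
  S via S→A d: +{a}
  S via S→b: +{b}
  S: {a,b}  A: {a}
iter 2: (no change)
  S: {a,b}  A: {a}

FOLLOW sets:
initialize: $ ∈ FOLLOW(S)
[1]
  S→A d: FOLLOW(A) ⊇ FIRST(d) = {d}; new: +{d}
  S: {$}  A: {d}
[2] (stable)
  S: {$}  A: {d}

FOLLOW(A) = ["d"]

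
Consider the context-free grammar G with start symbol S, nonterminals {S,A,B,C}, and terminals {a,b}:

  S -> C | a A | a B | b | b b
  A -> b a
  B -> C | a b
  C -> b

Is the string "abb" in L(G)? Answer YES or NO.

Convert to CNF:
  S -> T0 T0 | T1 A | T1 B | b
  A -> T0 T1
  B -> T1 T0 | b
  C -> b
  T0 -> b
  T1 -> a

CYK table (by increasing span):
  T[0,0] 'a' = {T1}  orig:{}
  T[1,1] 'b' = {B,C,S,T0}  orig:{B,C,S}
  T[2,2] 'b' = {B,C,S,T0}  orig:{B,C,S}
  T[0,1] 'ab' = {B,S}
  T[1,2] 'bb' = {S}
  T[0,2] 'abb' = ∅

S ∉ T[0,2] ⇒ NO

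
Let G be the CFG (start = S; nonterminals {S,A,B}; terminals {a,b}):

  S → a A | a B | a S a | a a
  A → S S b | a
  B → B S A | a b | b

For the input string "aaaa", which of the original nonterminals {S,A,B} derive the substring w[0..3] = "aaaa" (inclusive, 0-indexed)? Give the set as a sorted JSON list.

CNF form of G:
  S -> T1 A | T1 B | T1 T1 | T1 X4
  A -> S X2 | a
  B -> B X3 | T1 T0 | b
  T0 -> b
  T1 -> a
  X2 -> S T0
  X3 -> S A
  X4 -> S T1

CYK table (by increasing span), restricted to cells inside w[0..3]:
  T[0,0] 'a' = {A,T1}  orig:{A}
  T[1,1] 'a' = {A,T1}  orig:{A}
  T[2,2] 'a' = {A,T1}  orig:{A}
  T[3,3] 'a' = {A,T1}  orig:{A}
  T[0,1] 'aa' = {S}
  T[1,2] 'aa' = {S}
  T[2,3] 'aa' = {S}
  T[0,2] 'aaa' = {X3,X4}  orig:{}
  T[1,3] 'aaa' = {X3,X4}  orig:{}
  T[0,3] 'aaaa' = {S}

Original NTs in T[0,3] deriving "aaaa": ["S"]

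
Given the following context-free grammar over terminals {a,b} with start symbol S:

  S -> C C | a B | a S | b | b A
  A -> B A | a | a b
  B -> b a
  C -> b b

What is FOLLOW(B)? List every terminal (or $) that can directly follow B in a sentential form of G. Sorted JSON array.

Compute FIRST by fixpoint:
[1]
  A via A→a: +{a}
  B via B→b a: +{b}
  C via C→b b: +{b}
  S via S→C C: +{b}
  S via S→a B: +{a}
  S: {a,b}  A: {a}  B: {b}  C: {b}
[2]
  A via A→B A: +{b}
  S: {a,b}  A: {a,b}  B: {b}  C: {b}
[3] (no change)
  S: {a,b}  A: {a,b}  B: {b}  C: {b}

FOLLOW sets:
initialize: $ ∈ FOLLOW(S)
[1]
  A→B A: FOLLOW(B) ⊇ FIRST(A) = {a,b}; new: +{a,b}
  S→C C: FOLLOW(C) ⊇ FIRST(C) = {b}; new: +{b}
  S→C C: FOLLOW(C) ⊇ FOLLOW(S) ⊇ {$}; new: +{$}
  S→a B: FOLLOW(B) ⊇ FOLLOW(S) ⊇ {$}; new: +{$}
  S→b A: FOLLOW(A) ⊇ FOLLOW(S) ⊇ {$}; new: +{$}
  S: {$}  A: {$}  B: {$,a,b}  C: {$,b}
[2] (no change)
  S: {$}  A: {$}  B: {$,a,b}  C: {$,b}

FOLLOW(B) = ["$", "a", "b"]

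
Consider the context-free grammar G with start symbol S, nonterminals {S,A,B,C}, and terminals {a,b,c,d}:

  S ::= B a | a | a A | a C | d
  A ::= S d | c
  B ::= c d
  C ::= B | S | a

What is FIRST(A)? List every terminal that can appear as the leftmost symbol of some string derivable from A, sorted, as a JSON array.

Compute FIRST by fixpoint:
[1]
  A via A→c: +{c}
  B via B→c d: +{c}
  C via C→B: +{c}
  C via C→a: +{a}
  S via S→B a: +{c}
  S via S→a: +{a}
  S via S→d: +{d}
  S: {a,c,d}  A: {c}  B: {c}  C: {a,c}
[2]
  A via A→S d: +{a,d}
  C via C→S: +{d}
  S: {a,c,d}  A: {a,c,d}  B: {c}  C: {a,c,d}
[3] (no change)
  S: {a,c,d}  A: {a,c,d}  B: {c}  C: {a,c,d}

FIRST(A) = ["a", "c", "d"]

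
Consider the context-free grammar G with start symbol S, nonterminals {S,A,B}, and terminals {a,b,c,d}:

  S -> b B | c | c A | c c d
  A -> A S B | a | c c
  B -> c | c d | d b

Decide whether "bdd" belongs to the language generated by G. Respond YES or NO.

CNF form of G:
  S -> T0 A | T0 X4 | T2 B | c
  A -> A X3 | T0 T0 | a
  B -> T0 T1 | T1 T2 | c
  T0 -> c
  T1 -> d
  T2 -> b
  X3 -> S B
  X4 -> T0 T1

CYK table (by increasing span):
  cell(0,0) b: {T2}  orig:{}
  cell(1,1) d: {T1}  orig:{}
  cell(2,2) d: {T1}  orig:{}
  cell(0,1) bd: ∅
  cell(1,2) dd: ∅
  cell(0,2) bdd: ∅

S ∉ T[0,2] ⇒ NO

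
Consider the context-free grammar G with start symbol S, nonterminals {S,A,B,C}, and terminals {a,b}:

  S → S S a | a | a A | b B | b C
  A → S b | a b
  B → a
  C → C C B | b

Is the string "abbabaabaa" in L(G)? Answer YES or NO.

CNF form of G:
  S -> S X3 | T0 B | T0 C | T1 A | a
  A -> S T0 | T1 T0
  B -> a
  C -> C X2 | b
  T0 -> b
  T1 -> a
  X2 -> C B
  X3 -> S T1

Fill CYK table bottom-up:
  [0..0]={B,S,T1}  "a"  orig:{B,S}
  [1..1]={C,T0}  "b"  orig:{C}
  [2..2]={C,T0}  "b"  orig:{C}
  [3..3]={B,S,T1}  "a"  orig:{B,S}
  [4..4]={C,T0}  "b"  orig:{C}
  [5..5]={B,S,T1}  "a"  orig:{B,S}
  [6..6]={B,S,T1}  "a"  orig:{B,S}
  [7..7]={C,T0}  "b"  orig:{C}
  [8..8]={B,S,T1}  "a"  orig:{B,S}
  [9..9]={B,S,T1}  "a"  orig:{B,S}
  [0..1]={A}  "ab"
  [1..2]={S}  "bb"
  [2..3]={S,X2}  "ba"  orig:{S}
  [3..4]={A}  "ab"
  [4..5]={S,X2}  "ba"  orig:{S}
  [5..6]={X3}  "aa"  orig:{}
  [6..7]={A}  "ab"
  [7..8]={S,X2}  "ba"  orig:{S}
  [8..9]={X3}  "aa"  orig:{}
  [0..2]=∅  "abb"
  [1..3]={C,X3}  "bba"  orig:{C}
  [2..4]={A}  "bab"
  [3..5]=∅  "aba"
  [4..6]={X3}  "baa"  orig:{}
  [5..7]={S}  "aab"
  [6..8]=∅  "aba"
  [7..9]={X3}  "baa"  orig:{}
  [0..3]={S}  "abba"
  [1..4]=∅  "bbab"
  [2..5]=∅  "baba"
  [3..6]={S}  "abaa"
  [4..7]=∅  "baab"
  [5..8]={X3}  "aaba"  orig:{}
  [6..9]={S}  "abaa"
  [0..4]={A}  "abbab"
  [1..5]={C}  "bbaba"
  [2..6]={S}  "babaa"
  [3..7]={A}  "abaab"
  [4..8]=∅  "baaba"
  [5..9]={S}  "aabaa"
  [0..5]=∅  "abbaba"
  [1..6]={X2}  "bbabaa"  orig:{}
  [2..7]={A}  "babaab"
  [3..8]=∅  "abaaba"
  [4..9]=∅  "baabaa"
  [0..6]={S}  "abbabaa"
  [1..7]=∅  "bbabaab"
  [2..8]=∅  "babaaba"
  [3..9]={S}  "abaabaa"
  [0..7]={A}  "abbabaab"
  [1..8]=∅  "bbabaaba"
  [2..9]={S}  "babaabaa"
  [0..8]=∅  "abbabaaba"
  [1..9]=∅  "bbabaabaa"
  [0..9]={S}  "abbabaabaa"

S ∈ T[0,9] ⇒ YES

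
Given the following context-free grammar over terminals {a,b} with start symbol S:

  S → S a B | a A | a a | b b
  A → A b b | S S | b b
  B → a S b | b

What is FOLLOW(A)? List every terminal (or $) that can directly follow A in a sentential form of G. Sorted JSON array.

FIRST sets, iterate to fixpoint:
[1]
  A via A→b b: +{b}
  B via B→a S b: +{a}
  B via B→b: +{b}
  S via S→a A: +{a}
  S via S→b b: +{b}
  FIRST(S)={a,b}  FIRST(A)={b}  FIRST(B)={a,b}
[2]
  A via A→S S: +{a}
  FIRST(S)={a,b}  FIRST(A)={a,b}  FIRST(B)={a,b}
[3] (stable)
  FIRST(S)={a,b}  FIRST(A)={a,b}  FIRST(B)={a,b}

FOLLOW sets:
seed FOLLOW(S) with $
iter 1:
  A→A b b: FOLLOW(A) ⊇ FIRST(b) = {b}; new: +{b}
  A→S S: FOLLOW(S) ⊇ FIRST(S) = {a,b}; new: +{a,b}
  S→S a B: FOLLOW(B) ⊇ FOLLOW(S) ⊇ {$,a,b}; new: +{$,a,b}
  S→a A: FOLLOW(A) ⊇ FOLLOW(S) ⊇ {$,a,b}; new: +{$,a}
  FOLLOW[S]={$,a,b}  FOLLOW[A]={$,a,b}  FOLLOW[B]={$,a,b}
iter 2: (no change)
  FOLLOW[S]={$,a,b}  FOLLOW[A]={$,a,b}  FOLLOW[B]={$,a,b}

FOLLOW(A) = ["$", "a", "b"]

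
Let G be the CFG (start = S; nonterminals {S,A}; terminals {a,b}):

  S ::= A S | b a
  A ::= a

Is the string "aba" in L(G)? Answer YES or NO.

Convert to CNF:
  S -> A S | T0 T1
  A -> a
  T0 -> b
  T1 -> a

CYK fill:
  [0..0]={A,T1}  "a"  orig:{A}
  [1..1]={T0}  "b"  orig:{}
  [2..2]={A,T1}  "a"  orig:{A}
  [0..1]=∅  "ab"
  [1..2]={S}  "ba"
  [0..2]={S}  "aba"

S ∈ T[0,2] ⇒ YES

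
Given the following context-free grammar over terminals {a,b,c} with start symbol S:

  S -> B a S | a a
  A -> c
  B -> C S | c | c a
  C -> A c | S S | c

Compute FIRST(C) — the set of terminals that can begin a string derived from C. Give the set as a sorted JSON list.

Compute FIRST by fixpoint:
round 1:
  A via A→c: +{c}
  B via B→c: +{c}
  C via C→A c: +{c}
  S via S→B a S: +{c}
  S via S→a a: +{a}
  FIRST[S]={a,c}  FIRST[A]={c}  FIRST[B]={c}  FIRST[C]={c}
round 2:
  C via C→S S: +{a}
  FIRST[S]={a,c}  FIRST[A]={c}  FIRST[B]={c}  FIRST[C]={a,c}
round 3:
  B via B→C S: +{a}
  FIRST[S]={a,c}  FIRST[A]={c}  FIRST[B]={a,c}  FIRST[C]={a,c}
round 4: (no change)
  FIRST[S]={a,c}  FIRST[A]={c}  FIRST[B]={a,c}  FIRST[C]={a,c}

FIRST(C) = ["a", "c"]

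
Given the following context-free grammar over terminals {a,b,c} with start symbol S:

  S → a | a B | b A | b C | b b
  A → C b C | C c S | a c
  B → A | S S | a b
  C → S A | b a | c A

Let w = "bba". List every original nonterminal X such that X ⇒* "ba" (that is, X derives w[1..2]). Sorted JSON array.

Convert to CNF:
  S -> T0 A | T0 C | T0 T0 | T2 B | a
  A -> C X3 | C X4 | T2 T1
  B -> C X5 | C X6 | S S | T2 T0 | T2 T1
  C -> S A | T0 T2 | T1 A
  T0 -> b
  T1 -> c
  T2 -> a
  X3 -> T0 C
  X4 -> T1 S
  X5 -> T0 C
  X6 -> T1 S

Fill CYK table bottom-up — only the sub-triangle for w[1..2]:
  cell(1,1) b: {T0}  orig:{}
  cell(2,2) a: {S,T2}  orig:{S}
  cell(1,2) ba: {C}

Original NTs in T[1,2] deriving "ba": ["C"]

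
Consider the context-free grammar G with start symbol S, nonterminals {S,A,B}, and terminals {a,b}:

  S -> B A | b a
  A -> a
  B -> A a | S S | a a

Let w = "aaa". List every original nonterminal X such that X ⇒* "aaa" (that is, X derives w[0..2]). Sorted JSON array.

CNF form of G:
  S -> B A | T1 T0
  A -> a
  B -> A T0 | S S | T0 T0
  T0 -> a
  T1 -> b

CYK table (by increasing span) (cells [i..j] with 0 ≤ i ≤ j ≤ 2 only):
  [0..0]={A,T0}  "a"  orig:{A}
  [1..1]={A,T0}  "a"  orig:{A}
  [2..2]={A,T0}  "a"  orig:{A}
  [0..1]={B}  "aa"
  [1..2]={B}  "aa"
  [0..2]={S}  "aaa"

Original NTs in T[0,2] deriving "aaa": ["S"]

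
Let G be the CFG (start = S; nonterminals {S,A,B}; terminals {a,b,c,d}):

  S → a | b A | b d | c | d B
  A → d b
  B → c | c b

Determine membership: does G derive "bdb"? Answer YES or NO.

CNF form of G:
  S -> T0 B | T1 A | T1 T0 | a | c
  A -> T0 T1
  B -> T2 T1 | c
  T0 -> d
  T1 -> b
  T2 -> c

CYK fill:
  [0..0]={T1}  "b"  orig:{}
  [1..1]={T0}  "d"  orig:{}
  [2..2]={T1}  "b"  orig:{}
  [0..1]={S}  "bd"
  [1..2]={A}  "db"
  [0..2]={S}  "bdb"

S ∈ T[0,2] ⇒ YES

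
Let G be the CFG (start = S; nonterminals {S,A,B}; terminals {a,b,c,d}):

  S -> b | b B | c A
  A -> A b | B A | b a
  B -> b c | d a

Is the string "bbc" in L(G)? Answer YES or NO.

CNF form of G:
  S -> T0 B | T2 A | b
  A -> A T0 | B A | T0 T1
  B -> T0 T2 | T3 T1
  T0 -> b
  T1 -> a
  T2 -> c
  T3 -> d

Fill CYK table bottom-up:
  [0..0]={S,T0}  "b"  orig:{S}
  [1..1]={S,T0}  "b"  orig:{S}
  [2..2]={T2}  "c"  orig:{}
  [0..1]=∅  "bb"
  [1..2]={B}  "bc"
  [0..2]={S}  "bbc"

S ∈ T[0,2] ⇒ YES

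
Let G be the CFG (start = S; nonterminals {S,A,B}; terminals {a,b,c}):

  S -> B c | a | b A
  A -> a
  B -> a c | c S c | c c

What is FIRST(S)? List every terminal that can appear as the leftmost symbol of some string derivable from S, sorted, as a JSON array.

Compute FIRST by fixpoint:
pass 1:
  A via A→a: +{a}
  B via B→a c: +{a}
  B via B→c S c: +{c}
  S via S→B c: +{a,c}
  S via S→b A: +{b}
  FIRST(S)={a,b,c}  FIRST(A)={a}  FIRST(B)={a,c}
pass 2: done
  FIRST(S)={a,b,c}  FIRST(A)={a}  FIRST(B)={a,c}

FIRST(S) = ["a", "b", "c"]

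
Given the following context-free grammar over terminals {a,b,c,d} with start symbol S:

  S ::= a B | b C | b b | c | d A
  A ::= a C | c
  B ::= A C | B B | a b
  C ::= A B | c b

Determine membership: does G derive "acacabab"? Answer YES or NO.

CNF form of G:
  S -> T0 B | T1 C | T1 T1 | T3 A | c
  A -> T0 C | c
  B -> A C | B B | T0 T1
  C -> A B | T2 T1
  T0 -> a
  T1 -> b
  T2 -> c
  T3 -> d

CYK table (by increasing span):
  T[0,0] 'a' = {T0}  orig:{}
  T[1,1] 'c' = {A,S,T2}  orig:{A,S}
  T[2,2] 'a' = {T0}  orig:{}
  T[3,3] 'c' = {A,S,T2}  orig:{A,S}
  T[4,4] 'a' = {T0}  orig:{}
  T[5,5] 'b' = {T1}  orig:{}
  T[6,6] 'a' = {T0}  orig:{}
  T[7,7] 'b' = {T1}  orig:{}
  T[0,1] 'ac' = ∅
  T[1,2] 'ca' = ∅
  T[2,3] 'ac' = ∅
  T[3,4] 'ca' = ∅
  T[4,5] 'ab' = {B}
  T[5,6] 'ba' = ∅
  T[6,7] 'ab' = {B}
  T[0,2] 'aca' = ∅
  T[1,3] 'cac' = ∅
  T[2,4] 'aca' = ∅
  T[3,5] 'cab' = {C}
  T[4,6] 'aba' = ∅
  T[5,7] 'bab' = ∅
  T[0,3] 'acac' = ∅
  T[1,4] 'caca' = ∅
  T[2,5] 'acab' = {A}
  T[3,6] 'caba' = ∅
  T[4,7] 'abab' = {B}
  T[0,4] 'acaca' = ∅
  T[1,5] 'cacab' = ∅
  T[2,6] 'acaba' = ∅
  T[3,7] 'cabab' = {C}
  T[0,5] 'acacab' = ∅
  T[1,6] 'cacaba' = ∅
  T[2,7] 'acabab' = {A,C}
  T[0,6] 'acacaba' = ∅
  T[1,7] 'cacabab' = {B}
  T[0,7] 'acacabab' = {S}

S ∈ T[0,7] ⇒ YES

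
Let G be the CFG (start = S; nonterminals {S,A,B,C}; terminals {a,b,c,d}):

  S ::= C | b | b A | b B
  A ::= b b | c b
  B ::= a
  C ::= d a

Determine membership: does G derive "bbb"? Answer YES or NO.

CNF form of G:
  S -> T0 A | T0 B | T2 T3 | b
  A -> T0 T0 | T1 T0
  B -> a
  C -> T2 T3
  T0 -> b
  T1 -> c
  T2 -> d
  T3 -> a

CYK table (by increasing span):
  [0..0]={S,T0}  "b"  orig:{S}
  [1..1]={S,T0}  "b"  orig:{S}
  [2..2]={S,T0}  "b"  orig:{S}
  [0..1]={A}  "bb"
  [1..2]={A}  "bb"
  [0..2]={S}  "bbb"

S ∈ T[0,2] ⇒ YES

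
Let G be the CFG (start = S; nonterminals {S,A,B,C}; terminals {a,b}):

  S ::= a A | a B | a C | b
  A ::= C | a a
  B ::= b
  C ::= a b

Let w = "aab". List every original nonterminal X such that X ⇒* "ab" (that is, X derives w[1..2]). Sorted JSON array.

CNF form of G:
  S -> T0 A | T0 B | T0 C | b
  A -> T0 T0 | T0 T1
  B -> b
  C -> T0 T1
  T0 -> a
  T1 -> b

CYK fill, restricted to cells inside w[1..2]:
  [1..1]={T0}  "a"  orig:{}
  [2..2]={B,S,T1}  "b"  orig:{B,S}
  [1..2]={A,C,S}  "ab"

Original NTs in T[1,2] deriving "ab": ["A", "C", "S"]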